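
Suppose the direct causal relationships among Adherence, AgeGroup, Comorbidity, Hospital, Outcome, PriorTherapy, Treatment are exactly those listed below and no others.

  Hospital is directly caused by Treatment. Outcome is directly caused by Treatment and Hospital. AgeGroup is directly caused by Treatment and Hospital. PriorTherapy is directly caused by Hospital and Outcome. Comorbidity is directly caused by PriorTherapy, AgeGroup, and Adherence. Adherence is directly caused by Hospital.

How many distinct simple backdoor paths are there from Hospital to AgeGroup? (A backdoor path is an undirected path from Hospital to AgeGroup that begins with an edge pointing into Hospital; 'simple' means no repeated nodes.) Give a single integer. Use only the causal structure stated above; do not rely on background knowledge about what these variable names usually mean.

2

A backdoor path from Hospital to AgeGroup is any simple undirected path whose first edge points into Hospital (i.e. leaves Hospital via a parent).
Parents of Hospital: {Treatment}.
Enumerating:
  P1: Hospital <- Treatment -> AgeGroup
  P2: Hospital <- Treatment -> Outcome -> PriorTherapy -> Comorbidity <- AgeGroup
That exhausts the simple backdoor paths. Count: 2.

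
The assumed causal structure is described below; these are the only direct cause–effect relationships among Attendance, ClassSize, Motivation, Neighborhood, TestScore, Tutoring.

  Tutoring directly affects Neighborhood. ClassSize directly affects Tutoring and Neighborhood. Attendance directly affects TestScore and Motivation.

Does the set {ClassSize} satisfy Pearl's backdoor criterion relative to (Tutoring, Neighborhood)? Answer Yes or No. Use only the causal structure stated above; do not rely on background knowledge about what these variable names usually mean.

Yes

Backdoor paths from Tutoring to Neighborhood (paths whose first edge points into Tutoring):
  P1: Tutoring <- ClassSize -> Neighborhood
Condition 1 (no descendant of Tutoring in the set): holds — descendants of Tutoring are {Neighborhood}; none are in {ClassSize}.
Condition 2 (every backdoor path blocked by {ClassSize}):
  P1: blocked at fork node ClassSize ∈ conditioning set.
{ClassSize} satisfies the backdoor criterion.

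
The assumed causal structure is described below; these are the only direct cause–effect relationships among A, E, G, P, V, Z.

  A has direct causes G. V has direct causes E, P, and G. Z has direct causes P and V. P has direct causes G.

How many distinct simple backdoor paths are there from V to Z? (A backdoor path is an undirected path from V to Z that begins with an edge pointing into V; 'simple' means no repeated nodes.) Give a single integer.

A backdoor path from V to Z is any simple undirected path whose first edge points into V (i.e. leaves V via a parent).
Parents of V: {E, G, P}.
Enumerating:
  P1: V <- G -> P -> Z
  P2: V <- P -> Z
That exhausts the simple backdoor paths. Count: 2.

2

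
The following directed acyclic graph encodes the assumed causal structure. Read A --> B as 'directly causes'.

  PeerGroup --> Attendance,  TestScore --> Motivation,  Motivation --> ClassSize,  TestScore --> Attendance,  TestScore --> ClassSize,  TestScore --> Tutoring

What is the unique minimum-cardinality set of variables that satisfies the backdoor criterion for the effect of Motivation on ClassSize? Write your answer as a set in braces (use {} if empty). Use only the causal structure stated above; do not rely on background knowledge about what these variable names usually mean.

{TestScore}

Variables eligible for adjustment (non-descendants of Motivation, excluding Motivation and ClassSize): {Attendance, PeerGroup, TestScore, Tutoring}.
Backdoor paths from Motivation to ClassSize:
  P1: Motivation <- TestScore -> ClassSize
The empty set is not sufficient: P1 (Motivation <- TestScore -> ClassSize) has no collider blocking it and no conditioned non-collider, so it is open.
Try {TestScore}:
  P1: blocked at fork node TestScore ∈ conditioning set.
{TestScore} contains no descendant of Motivation and blocks every backdoor path.
No other singleton works — e.g. {PeerGroup} leaves P1 open — so {TestScore} is the unique smallest valid adjustment set.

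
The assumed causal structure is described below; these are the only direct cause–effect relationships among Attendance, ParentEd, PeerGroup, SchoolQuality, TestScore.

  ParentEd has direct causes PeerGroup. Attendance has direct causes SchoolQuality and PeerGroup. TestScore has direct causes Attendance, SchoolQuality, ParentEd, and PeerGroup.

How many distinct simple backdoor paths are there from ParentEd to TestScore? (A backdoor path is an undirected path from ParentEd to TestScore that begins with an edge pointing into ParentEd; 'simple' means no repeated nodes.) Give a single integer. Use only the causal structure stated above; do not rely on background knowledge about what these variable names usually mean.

A backdoor path from ParentEd to TestScore is any simple undirected path whose first edge points into ParentEd (i.e. leaves ParentEd via a parent).
Parents of ParentEd: {PeerGroup}.
Enumerating:
  P1: ParentEd <- PeerGroup -> Attendance <- SchoolQuality -> TestScore
  P2: ParentEd <- PeerGroup -> Attendance -> TestScore
  P3: ParentEd <- PeerGroup -> TestScore
That exhausts the simple backdoor paths. Count: 3.

3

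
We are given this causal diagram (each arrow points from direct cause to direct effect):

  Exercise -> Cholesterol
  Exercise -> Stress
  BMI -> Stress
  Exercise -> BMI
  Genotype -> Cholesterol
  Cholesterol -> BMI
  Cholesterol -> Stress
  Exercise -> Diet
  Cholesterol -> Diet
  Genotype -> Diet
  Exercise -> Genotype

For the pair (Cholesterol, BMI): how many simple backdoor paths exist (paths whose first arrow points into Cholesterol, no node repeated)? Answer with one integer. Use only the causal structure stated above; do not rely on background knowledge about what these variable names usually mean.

6

A backdoor path from Cholesterol to BMI is any simple undirected path whose first edge points into Cholesterol (i.e. leaves Cholesterol via a parent).
Parents of Cholesterol: {Exercise, Genotype}.
Enumerating:
  P1: Cholesterol <- Exercise -> BMI
  P2: Cholesterol <- Exercise -> Stress <- BMI
  P3: Cholesterol <- Genotype <- Exercise -> BMI
  P4: Cholesterol <- Genotype <- Exercise -> Stress <- BMI
  P5: Cholesterol <- Genotype -> Diet <- Exercise -> BMI
  P6: Cholesterol <- Genotype -> Diet <- Exercise -> Stress <- BMI
That exhausts the simple backdoor paths. Count: 6.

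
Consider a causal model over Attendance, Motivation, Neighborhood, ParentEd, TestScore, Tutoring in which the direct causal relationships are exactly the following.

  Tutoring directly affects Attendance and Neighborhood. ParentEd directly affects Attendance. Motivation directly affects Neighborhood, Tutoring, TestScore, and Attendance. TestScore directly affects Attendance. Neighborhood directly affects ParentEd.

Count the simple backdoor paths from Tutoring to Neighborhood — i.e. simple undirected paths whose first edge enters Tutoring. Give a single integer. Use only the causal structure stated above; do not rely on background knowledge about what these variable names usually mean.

3

A backdoor path from Tutoring to Neighborhood is any simple undirected path whose first edge points into Tutoring (i.e. leaves Tutoring via a parent).
Parents of Tutoring: {Motivation}.
Enumerating:
  P1: Tutoring <- Motivation -> Neighborhood
  P2: Tutoring <- Motivation -> TestScore -> Attendance <- ParentEd <- Neighborhood
  P3: Tutoring <- Motivation -> Attendance <- ParentEd <- Neighborhood
That exhausts the simple backdoor paths. Count: 3.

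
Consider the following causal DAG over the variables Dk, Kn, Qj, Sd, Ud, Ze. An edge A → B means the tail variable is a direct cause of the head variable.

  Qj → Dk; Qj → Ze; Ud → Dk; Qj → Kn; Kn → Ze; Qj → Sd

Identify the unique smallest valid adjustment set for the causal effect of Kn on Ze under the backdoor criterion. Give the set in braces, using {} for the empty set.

Variables eligible for adjustment (non-descendants of Kn, excluding Kn and Ze): {Dk, Qj, Sd, Ud}.
Backdoor paths from Kn to Ze:
  P1: Kn <- Qj -> Ze
The empty set is not sufficient: P1 (Kn <- Qj -> Ze) has no collider blocking it and no conditioned non-collider, so it is open.
Try {Qj}:
  P1: blocked at fork node Qj ∈ conditioning set.
{Qj} contains no descendant of Kn and blocks every backdoor path.
No other singleton works — e.g. {Ud} leaves P1 open — so {Qj} is the unique smallest valid adjustment set.

{Qj}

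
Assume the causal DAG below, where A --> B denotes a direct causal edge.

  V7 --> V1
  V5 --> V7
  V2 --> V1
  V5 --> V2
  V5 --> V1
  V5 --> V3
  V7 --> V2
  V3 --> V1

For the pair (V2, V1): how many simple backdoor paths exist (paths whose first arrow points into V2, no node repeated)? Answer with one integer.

6

A backdoor path from V2 to V1 is any simple undirected path whose first edge points into V2 (i.e. leaves V2 via a parent).
Parents of V2: {V5, V7}.
Enumerating:
  P1: V2 <- V5 -> V7 -> V1
  P2: V2 <- V5 -> V3 -> V1
  P3: V2 <- V5 -> V1
  P4: V2 <- V7 <- V5 -> V3 -> V1
  P5: V2 <- V7 <- V5 -> V1
  P6: V2 <- V7 -> V1
That exhausts the simple backdoor paths. Count: 6.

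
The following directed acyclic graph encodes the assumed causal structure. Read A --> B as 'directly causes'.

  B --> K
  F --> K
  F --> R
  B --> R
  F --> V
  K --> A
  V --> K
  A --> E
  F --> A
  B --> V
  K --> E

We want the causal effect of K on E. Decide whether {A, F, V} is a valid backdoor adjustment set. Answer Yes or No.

Backdoor paths from K to E (paths whose first edge points into K):
  P1: K <- F -> A -> E
  P2: K <- B -> R <- F -> A -> E
  P3: K <- B -> V <- F -> A -> E
  P4: K <- V <- F -> A -> E
  P5: K <- V <- B -> R <- F -> A -> E
Condition 1 (no descendant of K in the set): FAILS — A is a descendant of K.
Condition 2 (every backdoor path blocked by {A, F, V}):
  P1: blocked at fork node F ∈ conditioning set.
  P2: blocked at collider R (neither it nor any descendant is in the conditioning set).
  P3: blocked at fork node F ∈ conditioning set.
  P4: blocked at chain node V ∈ conditioning set.
  P5: blocked at chain node V ∈ conditioning set.
{A, F, V} does not satisfy the backdoor criterion.

No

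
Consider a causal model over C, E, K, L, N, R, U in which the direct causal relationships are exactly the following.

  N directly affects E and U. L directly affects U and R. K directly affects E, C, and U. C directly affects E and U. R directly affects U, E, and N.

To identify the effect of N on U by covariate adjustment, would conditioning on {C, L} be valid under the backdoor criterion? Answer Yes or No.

Backdoor paths from N to U (paths whose first edge points into N):
  P1: N <- R <- L -> U
  P2: N <- R -> E <- K -> C -> U
  P3: N <- R -> E <- K -> U
  P4: N <- R -> E <- C <- K -> U
  P5: N <- R -> E <- C -> U
  P6: N <- R -> U
Condition 1 (no descendant of N in the set): holds — descendants of N are {E, U}; none are in {C, L}.
Condition 2 (every backdoor path blocked by {C, L}):
  P1: blocked at fork node L ∈ conditioning set.
  P2: blocked at collider E (neither it nor any descendant is in the conditioning set).
  P3: blocked at collider E (neither it nor any descendant is in the conditioning set).
  P4: blocked at collider E (neither it nor any descendant is in the conditioning set).
  P5: blocked at collider E (neither it nor any descendant is in the conditioning set).
  P6: open — no interior node is in the conditioning set.
{C, L} does not satisfy the backdoor criterion.

No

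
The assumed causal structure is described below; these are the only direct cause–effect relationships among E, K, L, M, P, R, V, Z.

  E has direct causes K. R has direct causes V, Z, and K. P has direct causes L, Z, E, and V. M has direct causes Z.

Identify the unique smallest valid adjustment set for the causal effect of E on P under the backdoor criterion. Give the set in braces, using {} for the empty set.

Variables eligible for adjustment (non-descendants of E, excluding E and P): {K, L, M, R, V, Z}.
Backdoor paths from E to P:
  P1: E <- K -> R <- V -> P
  P2: E <- K -> R <- Z -> P
Each backdoor path contains an unconditioned collider, so every path is already blocked with the empty conditioning set:
  P1: blocked at collider R (neither it nor any descendant is in the conditioning set).
  P2: blocked at collider R (neither it nor any descendant is in the conditioning set).
The empty set is therefore the unique smallest valid set.

{}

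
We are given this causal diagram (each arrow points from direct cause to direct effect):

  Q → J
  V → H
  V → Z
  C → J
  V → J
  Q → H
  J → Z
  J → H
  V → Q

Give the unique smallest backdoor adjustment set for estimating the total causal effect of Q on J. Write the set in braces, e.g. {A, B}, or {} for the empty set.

Variables eligible for adjustment (non-descendants of Q, excluding Q and J): {C, V}.
Backdoor paths from Q to J:
  P1: Q <- V -> J
  P2: Q <- V -> H <- J
  P3: Q <- V -> Z <- J
The empty set is not sufficient: P1 (Q <- V -> J) has no collider blocking it and no conditioned non-collider, so it is open.
Try {V}:
  P1: blocked at fork node V ∈ conditioning set.
  P2: blocked at fork node V ∈ conditioning set.
  P3: blocked at fork node V ∈ conditioning set.
{V} contains no descendant of Q and blocks every backdoor path.
No other singleton works — e.g. {C} leaves P1 open — so {V} is the unique smallest valid adjustment set.

{V}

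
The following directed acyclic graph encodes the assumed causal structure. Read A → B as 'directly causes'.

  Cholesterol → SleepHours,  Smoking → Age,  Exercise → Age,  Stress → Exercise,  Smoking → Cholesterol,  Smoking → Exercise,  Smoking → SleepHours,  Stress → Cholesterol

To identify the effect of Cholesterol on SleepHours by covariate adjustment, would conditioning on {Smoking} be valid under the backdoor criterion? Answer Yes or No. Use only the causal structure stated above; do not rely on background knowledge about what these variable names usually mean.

Backdoor paths from Cholesterol to SleepHours (paths whose first edge points into Cholesterol):
  P1: Cholesterol <- Smoking -> SleepHours
  P2: Cholesterol <- Stress -> Exercise <- Smoking -> SleepHours
  P3: Cholesterol <- Stress -> Exercise -> Age <- Smoking -> SleepHours
Condition 1 (no descendant of Cholesterol in the set): holds — descendants of Cholesterol are {SleepHours}; none are in {Smoking}.
Condition 2 (every backdoor path blocked by {Smoking}):
  P1: blocked at fork node Smoking ∈ conditioning set.
  P2: blocked at collider Exercise (neither it nor any descendant is in the conditioning set).
  P3: blocked at collider Age (neither it nor any descendant is in the conditioning set).
{Smoking} satisfies the backdoor criterion.

Yes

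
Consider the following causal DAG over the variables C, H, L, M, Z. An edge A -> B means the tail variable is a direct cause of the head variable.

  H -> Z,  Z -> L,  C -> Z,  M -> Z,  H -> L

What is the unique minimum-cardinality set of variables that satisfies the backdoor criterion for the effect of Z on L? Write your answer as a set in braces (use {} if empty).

{H}

Variables eligible for adjustment (non-descendants of Z, excluding Z and L): {C, H, M}.
Backdoor paths from Z to L:
  P1: Z <- H -> L
The empty set is not sufficient: P1 (Z <- H -> L) has no collider blocking it and no conditioned non-collider, so it is open.
Try {H}:
  P1: blocked at fork node H ∈ conditioning set.
{H} contains no descendant of Z and blocks every backdoor path.
No other singleton works — e.g. {M} leaves P1 open — so {H} is the unique smallest valid adjustment set.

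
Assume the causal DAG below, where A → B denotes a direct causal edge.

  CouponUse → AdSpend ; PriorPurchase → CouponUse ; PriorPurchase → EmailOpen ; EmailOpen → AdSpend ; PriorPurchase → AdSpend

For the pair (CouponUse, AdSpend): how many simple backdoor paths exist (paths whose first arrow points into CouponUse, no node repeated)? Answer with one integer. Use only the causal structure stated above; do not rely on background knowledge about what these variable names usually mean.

A backdoor path from CouponUse to AdSpend is any simple undirected path whose first edge points into CouponUse (i.e. leaves CouponUse via a parent).
Parents of CouponUse: {PriorPurchase}.
Enumerating:
  P1: CouponUse <- PriorPurchase -> EmailOpen -> AdSpend
  P2: CouponUse <- PriorPurchase -> AdSpend
That exhausts the simple backdoor paths. Count: 2.

2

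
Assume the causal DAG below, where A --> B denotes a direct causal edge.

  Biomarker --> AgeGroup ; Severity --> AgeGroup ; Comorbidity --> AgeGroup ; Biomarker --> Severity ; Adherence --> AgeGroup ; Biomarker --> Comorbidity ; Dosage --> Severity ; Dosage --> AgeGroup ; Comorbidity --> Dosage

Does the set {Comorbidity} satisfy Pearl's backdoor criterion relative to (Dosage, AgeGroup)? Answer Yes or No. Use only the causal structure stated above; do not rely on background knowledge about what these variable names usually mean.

Backdoor paths from Dosage to AgeGroup (paths whose first edge points into Dosage):
  P1: Dosage <- Comorbidity <- Biomarker -> Severity -> AgeGroup
  P2: Dosage <- Comorbidity <- Biomarker -> AgeGroup
  P3: Dosage <- Comorbidity -> AgeGroup
Condition 1 (no descendant of Dosage in the set): holds — descendants of Dosage are {AgeGroup, Severity}; none are in {Comorbidity}.
Condition 2 (every backdoor path blocked by {Comorbidity}):
  P1: blocked at chain node Comorbidity ∈ conditioning set.
  P2: blocked at chain node Comorbidity ∈ conditioning set.
  P3: blocked at fork node Comorbidity ∈ conditioning set.
{Comorbidity} satisfies the backdoor criterion.

Yes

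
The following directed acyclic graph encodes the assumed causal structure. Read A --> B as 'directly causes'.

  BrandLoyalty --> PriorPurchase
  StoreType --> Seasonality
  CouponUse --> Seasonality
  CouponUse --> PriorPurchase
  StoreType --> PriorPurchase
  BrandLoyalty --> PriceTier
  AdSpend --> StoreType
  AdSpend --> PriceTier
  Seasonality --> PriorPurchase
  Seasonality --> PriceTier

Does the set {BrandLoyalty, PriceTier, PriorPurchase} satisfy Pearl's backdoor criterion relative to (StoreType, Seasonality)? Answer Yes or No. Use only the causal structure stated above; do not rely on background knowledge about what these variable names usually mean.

No

Backdoor paths from StoreType to Seasonality (paths whose first edge points into StoreType):
  P1: StoreType <- AdSpend -> PriceTier <- BrandLoyalty -> PriorPurchase <- CouponUse -> Seasonality
  P2: StoreType <- AdSpend -> PriceTier <- BrandLoyalty -> PriorPurchase <- Seasonality
  P3: StoreType <- AdSpend -> PriceTier <- Seasonality
Condition 1 (no descendant of StoreType in the set): FAILS — PriceTier and PriorPurchase are descendants of StoreType.
Condition 2 (every backdoor path blocked by {BrandLoyalty, PriceTier, PriorPurchase}):
  P1: blocked at fork node BrandLoyalty ∈ conditioning set.
  P2: blocked at fork node BrandLoyalty ∈ conditioning set.
  P3: open — collider(s) PriceTier are conditioned on (or have a conditioned descendant) and no non-collider on the path is in the set.
{BrandLoyalty, PriceTier, PriorPurchase} does not satisfy the backdoor criterion.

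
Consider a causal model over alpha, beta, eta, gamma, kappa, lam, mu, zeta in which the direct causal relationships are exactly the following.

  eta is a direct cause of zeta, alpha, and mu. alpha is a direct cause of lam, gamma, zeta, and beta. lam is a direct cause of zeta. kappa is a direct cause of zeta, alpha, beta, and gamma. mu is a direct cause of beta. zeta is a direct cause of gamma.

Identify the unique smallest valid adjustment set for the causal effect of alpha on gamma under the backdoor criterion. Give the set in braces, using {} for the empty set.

{eta, kappa}

Variables eligible for adjustment (non-descendants of alpha, excluding alpha and gamma): {eta, kappa, mu}.
Backdoor paths from alpha to gamma:
  P1: alpha <- kappa -> beta <- mu <- eta -> zeta -> gamma
  P2: alpha <- kappa -> zeta -> gamma
  P3: alpha <- kappa -> gamma
  P4: alpha <- eta -> mu -> beta <- kappa -> zeta -> gamma
  P5: alpha <- eta -> mu -> beta <- kappa -> gamma
  P6: alpha <- eta -> zeta <- kappa -> gamma
  P7: alpha <- eta -> zeta -> gamma
The empty set is not sufficient: P2 (alpha <- kappa -> zeta -> gamma) has no collider blocking it and no conditioned non-collider, so it is open.
Try {eta, kappa}:
  P1: blocked at fork node kappa ∈ conditioning set.
  P2: blocked at fork node kappa ∈ conditioning set.
  P3: blocked at fork node kappa ∈ conditioning set.
  P4: blocked at fork node eta ∈ conditioning set.
  P5: blocked at fork node eta ∈ conditioning set.
  P6: blocked at fork node eta ∈ conditioning set.
  P7: blocked at fork node eta ∈ conditioning set.
{eta, kappa} contains no descendant of alpha and blocks every backdoor path.
Every element of {eta, kappa} is needed (dropping eta leaves P7 open; dropping kappa leaves P2 open), so no proper subset is valid.
Among all size-2 subsets of the eligible variables, only {eta, kappa} blocks every backdoor path, so it is the unique smallest valid adjustment set.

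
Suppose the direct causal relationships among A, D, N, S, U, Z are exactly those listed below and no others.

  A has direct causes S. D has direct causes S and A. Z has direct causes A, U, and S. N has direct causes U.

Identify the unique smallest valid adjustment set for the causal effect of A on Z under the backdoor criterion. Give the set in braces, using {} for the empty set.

{S}

Variables eligible for adjustment (non-descendants of A, excluding A and Z): {N, S, U}.
Backdoor paths from A to Z:
  P1: A <- S -> Z
The empty set is not sufficient: P1 (A <- S -> Z) has no collider blocking it and no conditioned non-collider, so it is open.
Try {S}:
  P1: blocked at fork node S ∈ conditioning set.
{S} contains no descendant of A and blocks every backdoor path.
No other singleton works — e.g. {U} leaves P1 open — so {S} is the unique smallest valid adjustment set.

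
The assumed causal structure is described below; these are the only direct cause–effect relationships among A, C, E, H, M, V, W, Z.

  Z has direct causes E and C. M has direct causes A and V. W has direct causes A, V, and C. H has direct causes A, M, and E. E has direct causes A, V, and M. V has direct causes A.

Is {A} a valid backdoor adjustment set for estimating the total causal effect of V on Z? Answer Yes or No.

Yes

Backdoor paths from V to Z (paths whose first edge points into V):
  P1: V <- A -> M -> E -> Z
  P2: V <- A -> M -> H <- E -> Z
  P3: V <- A -> E -> Z
  P4: V <- A -> H <- M -> E -> Z
  P5: V <- A -> H <- E -> Z
  P6: V <- A -> W <- C -> Z
Condition 1 (no descendant of V in the set): holds — descendants of V are {E, H, M, W, Z}; none are in {A}.
Condition 2 (every backdoor path blocked by {A}):
  P1: blocked at fork node A ∈ conditioning set.
  P2: blocked at fork node A ∈ conditioning set.
  P3: blocked at fork node A ∈ conditioning set.
  P4: blocked at fork node A ∈ conditioning set.
  P5: blocked at fork node A ∈ conditioning set.
  P6: blocked at fork node A ∈ conditioning set.
{A} satisfies the backdoor criterion.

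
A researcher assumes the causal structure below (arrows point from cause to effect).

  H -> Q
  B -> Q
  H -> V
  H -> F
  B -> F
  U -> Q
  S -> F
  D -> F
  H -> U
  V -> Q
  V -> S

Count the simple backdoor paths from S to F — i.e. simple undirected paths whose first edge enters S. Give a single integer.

A backdoor path from S to F is any simple undirected path whose first edge points into S (i.e. leaves S via a parent).
Parents of S: {V}.
Enumerating:
  P1: S <- V <- H -> U -> Q <- B -> F
  P2: S <- V <- H -> Q <- B -> F
  P3: S <- V <- H -> F
  P4: S <- V -> Q <- H -> F
  P5: S <- V -> Q <- B -> F
  P6: S <- V -> Q <- U <- H -> F
That exhausts the simple backdoor paths. Count: 6.

6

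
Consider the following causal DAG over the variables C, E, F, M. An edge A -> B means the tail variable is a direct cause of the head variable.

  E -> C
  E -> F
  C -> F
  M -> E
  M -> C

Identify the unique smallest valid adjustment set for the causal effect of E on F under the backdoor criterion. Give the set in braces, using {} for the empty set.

{M}

Variables eligible for adjustment (non-descendants of E, excluding E and F): {M}.
Backdoor paths from E to F:
  P1: E <- M -> C -> F
The empty set is not sufficient: P1 (E <- M -> C -> F) has no collider blocking it and no conditioned non-collider, so it is open.
Try {M}:
  P1: blocked at fork node M ∈ conditioning set.
{M} contains no descendant of E and blocks every backdoor path.
{M} is the unique smallest valid adjustment set.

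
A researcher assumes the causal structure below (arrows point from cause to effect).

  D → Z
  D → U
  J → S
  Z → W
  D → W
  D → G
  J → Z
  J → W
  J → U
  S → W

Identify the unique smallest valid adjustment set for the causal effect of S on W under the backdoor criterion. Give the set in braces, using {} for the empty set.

Variables eligible for adjustment (non-descendants of S, excluding S and W): {D, G, J, U, Z}.
Backdoor paths from S to W:
  P1: S <- J -> U <- D -> Z -> W
  P2: S <- J -> U <- D -> W
  P3: S <- J -> Z <- D -> W
  P4: S <- J -> Z -> W
  P5: S <- J -> W
The empty set is not sufficient: P4 (S <- J -> Z -> W) has no collider blocking it and no conditioned non-collider, so it is open.
Try {J}:
  P1: blocked at fork node J ∈ conditioning set.
  P2: blocked at fork node J ∈ conditioning set.
  P3: blocked at fork node J ∈ conditioning set.
  P4: blocked at fork node J ∈ conditioning set.
  P5: blocked at fork node J ∈ conditioning set.
{J} contains no descendant of S and blocks every backdoor path.
No other singleton works — e.g. {D} leaves P4 open — so {J} is the unique smallest valid adjustment set.

{J}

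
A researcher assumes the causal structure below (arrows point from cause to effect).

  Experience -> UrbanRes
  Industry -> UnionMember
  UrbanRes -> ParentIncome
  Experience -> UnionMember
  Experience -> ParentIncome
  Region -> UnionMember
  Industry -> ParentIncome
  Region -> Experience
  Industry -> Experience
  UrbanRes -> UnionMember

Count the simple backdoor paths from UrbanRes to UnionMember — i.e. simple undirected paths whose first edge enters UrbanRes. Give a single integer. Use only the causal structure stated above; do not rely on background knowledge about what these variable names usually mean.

4

A backdoor path from UrbanRes to UnionMember is any simple undirected path whose first edge points into UrbanRes (i.e. leaves UrbanRes via a parent).
Parents of UrbanRes: {Experience}.
Enumerating:
  P1: UrbanRes <- Experience <- Industry -> UnionMember
  P2: UrbanRes <- Experience <- Region -> UnionMember
  P3: UrbanRes <- Experience -> UnionMember
  P4: UrbanRes <- Experience -> ParentIncome <- Industry -> UnionMember
That exhausts the simple backdoor paths. Count: 4.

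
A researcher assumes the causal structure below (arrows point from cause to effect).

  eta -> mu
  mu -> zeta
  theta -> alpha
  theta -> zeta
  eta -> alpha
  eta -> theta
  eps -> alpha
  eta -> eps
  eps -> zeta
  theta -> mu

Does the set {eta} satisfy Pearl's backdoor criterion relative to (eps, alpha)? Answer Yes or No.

Yes

Backdoor paths from eps to alpha (paths whose first edge points into eps):
  P1: eps <- eta -> theta -> alpha
  P2: eps <- eta -> alpha
  P3: eps <- eta -> mu <- theta -> alpha
  P4: eps <- eta -> mu -> zeta <- theta -> alpha
Condition 1 (no descendant of eps in the set): holds — descendants of eps are {alpha, zeta}; none are in {eta}.
Condition 2 (every backdoor path blocked by {eta}):
  P1: blocked at fork node eta ∈ conditioning set.
  P2: blocked at fork node eta ∈ conditioning set.
  P3: blocked at fork node eta ∈ conditioning set.
  P4: blocked at fork node eta ∈ conditioning set.
{eta} satisfies the backdoor criterion.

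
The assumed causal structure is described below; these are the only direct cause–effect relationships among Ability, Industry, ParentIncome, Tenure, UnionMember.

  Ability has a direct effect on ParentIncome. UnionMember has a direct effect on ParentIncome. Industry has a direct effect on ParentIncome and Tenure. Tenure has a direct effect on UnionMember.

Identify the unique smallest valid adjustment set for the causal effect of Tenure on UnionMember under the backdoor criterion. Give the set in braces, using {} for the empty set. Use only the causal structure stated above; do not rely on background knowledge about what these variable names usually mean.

{}

Variables eligible for adjustment (non-descendants of Tenure, excluding Tenure and UnionMember): {Ability, Industry}.
Backdoor paths from Tenure to UnionMember:
  P1: Tenure <- Industry -> ParentIncome <- UnionMember
Each backdoor path contains an unconditioned collider, so every path is already blocked with the empty conditioning set:
  P1: blocked at collider ParentIncome (neither it nor any descendant is in the conditioning set).
The empty set is therefore the unique smallest valid set.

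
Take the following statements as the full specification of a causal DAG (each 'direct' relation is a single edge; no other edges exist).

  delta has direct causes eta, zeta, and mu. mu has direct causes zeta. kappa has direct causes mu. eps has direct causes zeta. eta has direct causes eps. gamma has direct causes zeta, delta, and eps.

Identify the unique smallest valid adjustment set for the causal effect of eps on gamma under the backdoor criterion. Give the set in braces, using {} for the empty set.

Variables eligible for adjustment (non-descendants of eps, excluding eps and gamma): {kappa, mu, zeta}.
Backdoor paths from eps to gamma:
  P1: eps <- zeta -> mu -> delta -> gamma
  P2: eps <- zeta -> delta -> gamma
  P3: eps <- zeta -> gamma
The empty set is not sufficient: P1 (eps <- zeta -> mu -> delta -> gamma) has no collider blocking it and no conditioned non-collider, so it is open.
Try {zeta}:
  P1: blocked at fork node zeta ∈ conditioning set.
  P2: blocked at fork node zeta ∈ conditioning set.
  P3: blocked at fork node zeta ∈ conditioning set.
{zeta} contains no descendant of eps and blocks every backdoor path.
No other singleton works — e.g. {mu} leaves P2 open — so {zeta} is the unique smallest valid adjustment set.

{zeta}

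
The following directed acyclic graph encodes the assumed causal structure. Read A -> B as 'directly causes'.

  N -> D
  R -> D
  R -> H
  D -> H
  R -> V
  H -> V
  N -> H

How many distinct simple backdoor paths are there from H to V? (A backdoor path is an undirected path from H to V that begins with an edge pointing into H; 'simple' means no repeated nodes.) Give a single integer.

3

A backdoor path from H to V is any simple undirected path whose first edge points into H (i.e. leaves H via a parent).
Parents of H: {D, N, R}.
Enumerating:
  P1: H <- N -> D <- R -> V
  P2: H <- R -> V
  P3: H <- D <- R -> V
That exhausts the simple backdoor paths. Count: 3.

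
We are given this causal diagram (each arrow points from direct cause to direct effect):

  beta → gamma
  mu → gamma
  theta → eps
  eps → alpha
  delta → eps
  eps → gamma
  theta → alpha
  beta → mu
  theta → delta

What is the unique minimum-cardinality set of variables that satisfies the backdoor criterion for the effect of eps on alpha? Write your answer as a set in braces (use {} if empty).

Variables eligible for adjustment (non-descendants of eps, excluding eps and alpha): {beta, delta, mu, theta}.
Backdoor paths from eps to alpha:
  P1: eps <- theta -> alpha
  P2: eps <- delta <- theta -> alpha
The empty set is not sufficient: P1 (eps <- theta -> alpha) has no collider blocking it and no conditioned non-collider, so it is open.
Try {theta}:
  P1: blocked at fork node theta ∈ conditioning set.
  P2: blocked at fork node theta ∈ conditioning set.
{theta} contains no descendant of eps and blocks every backdoor path.
No other singleton works — e.g. {beta} leaves P1 open — so {theta} is the unique smallest valid adjustment set.

{theta}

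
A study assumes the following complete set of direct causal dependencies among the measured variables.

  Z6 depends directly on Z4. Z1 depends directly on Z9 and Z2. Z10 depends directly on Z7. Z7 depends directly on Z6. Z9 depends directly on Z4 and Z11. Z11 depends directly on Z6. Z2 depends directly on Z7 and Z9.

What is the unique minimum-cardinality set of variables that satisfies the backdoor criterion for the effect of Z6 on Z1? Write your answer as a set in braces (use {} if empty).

Variables eligible for adjustment (non-descendants of Z6, excluding Z6 and Z1): {Z4}.
Backdoor paths from Z6 to Z1:
  P1: Z6 <- Z4 -> Z9 -> Z2 -> Z1
  P2: Z6 <- Z4 -> Z9 -> Z1
The empty set is not sufficient: P1 (Z6 <- Z4 -> Z9 -> Z2 -> Z1) has no collider blocking it and no conditioned non-collider, so it is open.
Try {Z4}:
  P1: blocked at fork node Z4 ∈ conditioning set.
  P2: blocked at fork node Z4 ∈ conditioning set.
{Z4} contains no descendant of Z6 and blocks every backdoor path.
{Z4} is the unique smallest valid adjustment set.

{Z4}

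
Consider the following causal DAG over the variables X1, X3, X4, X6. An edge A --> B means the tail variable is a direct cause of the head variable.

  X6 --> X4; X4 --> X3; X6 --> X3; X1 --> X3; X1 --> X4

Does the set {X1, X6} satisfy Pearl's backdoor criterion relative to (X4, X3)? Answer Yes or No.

Yes

Backdoor paths from X4 to X3 (paths whose first edge points into X4):
  P1: X4 <- X1 -> X3
  P2: X4 <- X6 -> X3
Condition 1 (no descendant of X4 in the set): holds — descendants of X4 are {X3}; none are in {X1, X6}.
Condition 2 (every backdoor path blocked by {X1, X6}):
  P1: blocked at fork node X1 ∈ conditioning set.
  P2: blocked at fork node X6 ∈ conditioning set.
{X1, X6} satisfies the backdoor criterion.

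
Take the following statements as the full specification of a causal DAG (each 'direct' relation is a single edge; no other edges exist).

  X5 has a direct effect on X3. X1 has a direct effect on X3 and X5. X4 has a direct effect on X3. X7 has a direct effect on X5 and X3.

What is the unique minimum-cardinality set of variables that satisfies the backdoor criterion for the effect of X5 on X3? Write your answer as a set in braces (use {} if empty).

{X1, X7}

Variables eligible for adjustment (non-descendants of X5, excluding X5 and X3): {X1, X4, X7}.
Backdoor paths from X5 to X3:
  P1: X5 <- X7 -> X3
  P2: X5 <- X1 -> X3
The empty set is not sufficient: P1 (X5 <- X7 -> X3) has no collider blocking it and no conditioned non-collider, so it is open.
Try {X1, X7}:
  P1: blocked at fork node X7 ∈ conditioning set.
  P2: blocked at fork node X1 ∈ conditioning set.
{X1, X7} contains no descendant of X5 and blocks every backdoor path.
Every element of {X1, X7} is needed (dropping X1 leaves P2 open; dropping X7 leaves P1 open), so no proper subset is valid.
Among all size-2 subsets of the eligible variables, only {X1, X7} blocks every backdoor path, so it is the unique smallest valid adjustment set.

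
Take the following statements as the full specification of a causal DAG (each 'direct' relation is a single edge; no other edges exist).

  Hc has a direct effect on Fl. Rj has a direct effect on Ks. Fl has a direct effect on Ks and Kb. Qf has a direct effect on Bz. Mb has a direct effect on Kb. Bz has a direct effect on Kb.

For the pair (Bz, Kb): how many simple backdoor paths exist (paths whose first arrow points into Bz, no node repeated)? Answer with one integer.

A backdoor path from Bz to Kb is any simple undirected path whose first edge points into Bz (i.e. leaves Bz via a parent).
Parents of Bz: {Qf}.
No simple path from any parent of Bz reaches Kb without revisiting Bz, so there are no backdoor paths.

0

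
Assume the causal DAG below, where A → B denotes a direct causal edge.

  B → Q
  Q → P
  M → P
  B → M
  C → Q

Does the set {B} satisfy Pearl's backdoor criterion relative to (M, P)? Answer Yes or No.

Yes

Backdoor paths from M to P (paths whose first edge points into M):
  P1: M <- B -> Q -> P
Condition 1 (no descendant of M in the set): holds — descendants of M are {P}; none are in {B}.
Condition 2 (every backdoor path blocked by {B}):
  P1: blocked at fork node B ∈ conditioning set.
{B} satisfies the backdoor criterion.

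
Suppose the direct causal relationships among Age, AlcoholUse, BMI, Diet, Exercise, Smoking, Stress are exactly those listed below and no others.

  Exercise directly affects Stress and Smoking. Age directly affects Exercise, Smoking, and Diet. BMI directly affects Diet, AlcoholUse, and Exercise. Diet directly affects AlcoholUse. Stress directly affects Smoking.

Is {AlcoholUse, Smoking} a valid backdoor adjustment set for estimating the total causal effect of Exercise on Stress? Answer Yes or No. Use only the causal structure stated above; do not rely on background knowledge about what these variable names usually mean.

Backdoor paths from Exercise to Stress (paths whose first edge points into Exercise):
  P1: Exercise <- Age -> Smoking <- Stress
  P2: Exercise <- BMI -> Diet <- Age -> Smoking <- Stress
  P3: Exercise <- BMI -> AlcoholUse <- Diet <- Age -> Smoking <- Stress
Condition 1 (no descendant of Exercise in the set): FAILS — Smoking is a descendant of Exercise.
Condition 2 (every backdoor path blocked by {AlcoholUse, Smoking}):
  P1: open — collider(s) Smoking are conditioned on (or have a conditioned descendant) and no non-collider on the path is in the set.
  P2: open — collider(s) Diet, Smoking are conditioned on (or have a conditioned descendant) and no non-collider on the path is in the set.
  P3: open — collider(s) AlcoholUse, Smoking are conditioned on (or have a conditioned descendant) and no non-collider on the path is in the set.
{AlcoholUse, Smoking} does not satisfy the backdoor criterion.

No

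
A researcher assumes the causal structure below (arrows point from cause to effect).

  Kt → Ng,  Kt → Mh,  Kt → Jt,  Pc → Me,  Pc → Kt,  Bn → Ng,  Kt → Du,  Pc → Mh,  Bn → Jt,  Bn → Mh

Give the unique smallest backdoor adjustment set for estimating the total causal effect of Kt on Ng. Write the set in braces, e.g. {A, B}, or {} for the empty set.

{}

Variables eligible for adjustment (non-descendants of Kt, excluding Kt and Ng): {Bn, Me, Pc}.
Backdoor paths from Kt to Ng:
  P1: Kt <- Pc -> Mh <- Bn -> Ng
Each backdoor path contains an unconditioned collider, so every path is already blocked with the empty conditioning set:
  P1: blocked at collider Mh (neither it nor any descendant is in the conditioning set).
The empty set is therefore the unique smallest valid set.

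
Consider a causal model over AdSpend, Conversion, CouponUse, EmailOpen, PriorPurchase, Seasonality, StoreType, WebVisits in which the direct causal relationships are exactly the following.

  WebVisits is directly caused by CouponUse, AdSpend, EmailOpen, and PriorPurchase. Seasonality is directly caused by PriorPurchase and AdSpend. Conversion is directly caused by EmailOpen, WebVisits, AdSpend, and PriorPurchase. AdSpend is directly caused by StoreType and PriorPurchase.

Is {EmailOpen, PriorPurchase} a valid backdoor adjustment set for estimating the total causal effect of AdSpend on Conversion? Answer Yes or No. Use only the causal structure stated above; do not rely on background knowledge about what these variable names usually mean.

Backdoor paths from AdSpend to Conversion (paths whose first edge points into AdSpend):
  P1: AdSpend <- PriorPurchase -> WebVisits <- EmailOpen -> Conversion
  P2: AdSpend <- PriorPurchase -> WebVisits -> Conversion
  P3: AdSpend <- PriorPurchase -> Conversion
Condition 1 (no descendant of AdSpend in the set): holds — descendants of AdSpend are {Conversion, Seasonality, WebVisits}; none are in {EmailOpen, PriorPurchase}.
Condition 2 (every backdoor path blocked by {EmailOpen, PriorPurchase}):
  P1: blocked at fork node PriorPurchase ∈ conditioning set.
  P2: blocked at fork node PriorPurchase ∈ conditioning set.
  P3: blocked at fork node PriorPurchase ∈ conditioning set.
{EmailOpen, PriorPurchase} satisfies the backdoor criterion.

Yes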